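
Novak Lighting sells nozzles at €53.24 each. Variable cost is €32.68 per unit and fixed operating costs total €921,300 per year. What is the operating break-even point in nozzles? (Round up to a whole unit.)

Contribution margin per unit = €53.24 − €32.68 = €20.56.
Units to break even: €921,300 ÷ €20.56 = 44,810.31, rounded up to 44,811.

44,811 nozzles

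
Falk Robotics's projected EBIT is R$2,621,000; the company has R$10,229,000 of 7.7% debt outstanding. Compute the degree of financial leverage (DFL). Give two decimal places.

Annual interest charges come to R$787,633.00.
DFL = EBIT ÷ (EBIT − I) = R$2,621,000 ÷ (R$2,621,000 − R$787,633.00) = R$2,621,000 ÷ R$1,833,367.00 = 1.4296.

1.43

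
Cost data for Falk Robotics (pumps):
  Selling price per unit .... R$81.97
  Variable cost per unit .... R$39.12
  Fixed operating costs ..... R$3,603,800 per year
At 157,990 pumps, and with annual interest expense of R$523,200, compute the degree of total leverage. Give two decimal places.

At 157,990 units, contribution = 157,990 × R$42.85 = R$6,769,871.50.
Operating income = contribution − fixed costs = R$6,769,871.50 − R$3,603,800 = R$3,166,071.50. Interest = R$523,200.00, so EBIT − I = R$2,642,871.50.
Degree of total leverage = total CM / (EBIT − interest) = R$6,769,871.50 / R$2,642,871.50 = 2.5616.

2.56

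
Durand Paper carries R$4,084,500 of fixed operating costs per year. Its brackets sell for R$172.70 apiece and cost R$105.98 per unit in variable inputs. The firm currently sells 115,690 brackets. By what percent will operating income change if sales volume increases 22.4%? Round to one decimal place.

At 115,690 units, contribution = 115,690 × R$66.72 = R$7,718,836.80.
Subtracting fixed costs: EBIT = R$7,718,836.80 − R$4,084,500 = R$3,634,336.80.
Degree of operating leverage = R$7,718,836.80 / R$3,634,336.80 = 2.1239.
So EBIT moves 2.1239 × (+22.4%) = +47.6%.

+47.6%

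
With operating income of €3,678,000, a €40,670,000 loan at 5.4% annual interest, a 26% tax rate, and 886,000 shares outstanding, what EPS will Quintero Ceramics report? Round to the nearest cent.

Interest = €2,196,180.00, so EBT = €3,678,000 − €2,196,180.00 = €1,481,820.00.
Net income = €1,481,820.00 × (1 − 0.26) = €1,096,546.80.
EPS = €1,096,546.80 ÷ 886,000 = €1.24.

€1.24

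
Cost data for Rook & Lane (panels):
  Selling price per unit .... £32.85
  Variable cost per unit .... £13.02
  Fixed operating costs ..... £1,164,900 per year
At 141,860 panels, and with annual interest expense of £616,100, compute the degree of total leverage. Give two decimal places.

2.73

At 141,860 units, contribution = 141,860 × £19.83 = £2,813,083.80.
Subtracting fixed costs: EBIT = £2,813,083.80 − £1,164,900 = £1,648,183.80. Interest = £616,100.00.
DOL = £2,813,083.80 ÷ £1,648,183.80 = 1.7068; DFL = £1,648,183.80 ÷ £1,032,083.80 = 1.5969.
DCL = DOL × DFL = 1.7068 × 1.5969 = 2.7256.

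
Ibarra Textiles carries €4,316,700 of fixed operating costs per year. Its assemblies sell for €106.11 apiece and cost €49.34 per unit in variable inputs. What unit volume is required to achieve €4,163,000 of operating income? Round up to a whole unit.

Unit CM = price − variable cost = €106.11 − €49.34 = €56.77.
Required volume = (fixed costs + target profit) ÷ CM = (€4,316,700 + €4,163,000) ÷ €56.77 = 149,369.39, so 149,370 assemblies.

149,370 assemblies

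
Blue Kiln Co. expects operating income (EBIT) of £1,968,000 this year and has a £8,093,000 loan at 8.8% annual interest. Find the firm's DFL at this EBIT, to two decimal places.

1.57

Interest = £712,184.00.
Degree of financial leverage = EBIT / (EBIT − interest) = £1,968,000 / £1,255,816.00 = 1.5671.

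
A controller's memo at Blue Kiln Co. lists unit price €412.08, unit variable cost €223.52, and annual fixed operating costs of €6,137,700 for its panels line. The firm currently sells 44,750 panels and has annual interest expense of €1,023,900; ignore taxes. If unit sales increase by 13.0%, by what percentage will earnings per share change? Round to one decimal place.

At 44,750 units, contribution = 44,750 × €188.56 = €8,438,060.00.
Operating income = contribution − fixed costs = €8,438,060.00 − €6,137,700 = €2,300,360.00.
After interest of €1,023,900.00, pre-tax earnings = €1,276,460.00.
DCL = total CM / (EBIT − I) = €8,438,060.00 / €1,276,460.00 = 6.6105.
%ΔEPS = DCL × %ΔSales = 6.6105 × +13.0% = +85.9%.

+85.9%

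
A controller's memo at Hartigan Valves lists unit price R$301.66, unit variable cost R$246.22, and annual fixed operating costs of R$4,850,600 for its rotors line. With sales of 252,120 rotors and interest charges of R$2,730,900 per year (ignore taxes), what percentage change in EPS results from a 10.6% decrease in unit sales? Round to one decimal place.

-23.2%

Contribution at this volume is 252,120 × R$55.44 = R$13,977,532.80.
EBIT = R$13,977,532.80 − R$4,850,600 = R$9,126,932.80.
Interest = R$2,730,900.00, so EBIT − I = R$6,396,032.80.
Degree of combined leverage = contribution ÷ (EBIT − I) = R$13,977,532.80 ÷ R$6,396,032.80 = 2.1853.
%ΔEPS = DCL × %ΔSales = 2.1853 × -10.6% = -23.2%.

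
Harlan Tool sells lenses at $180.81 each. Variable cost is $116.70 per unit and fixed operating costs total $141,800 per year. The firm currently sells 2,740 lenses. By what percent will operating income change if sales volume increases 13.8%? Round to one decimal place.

+71.6%

Total contribution margin = 2,740 × $64.11 = $175,661.40.
EBIT = $175,661.40 − $141,800 = $33,861.40.
So DOL = total CM / EBIT = $175,661.40 / $33,861.40 = 5.1877.
%ΔEBIT = DOL × %ΔSales = 5.1877 × +13.8% = +71.6%.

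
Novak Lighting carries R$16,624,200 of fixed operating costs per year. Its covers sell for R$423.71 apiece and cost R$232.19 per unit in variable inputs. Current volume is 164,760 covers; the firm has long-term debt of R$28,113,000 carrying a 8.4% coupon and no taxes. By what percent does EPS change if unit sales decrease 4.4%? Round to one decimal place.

-11.0%

At 164,760 units, contribution = 164,760 × R$191.52 = R$31,554,835.20.
Subtracting fixed costs: EBIT = R$31,554,835.20 − R$16,624,200 = R$14,930,635.20.
Interest = R$2,361,492.00, so EBIT − I = R$12,569,143.20.
Degree of combined leverage = contribution ÷ (EBIT − I) = R$31,554,835.20 ÷ R$12,569,143.20 = 2.5105.
%ΔEPS = DCL × %ΔSales = 2.5105 × -4.4% = -11.0%.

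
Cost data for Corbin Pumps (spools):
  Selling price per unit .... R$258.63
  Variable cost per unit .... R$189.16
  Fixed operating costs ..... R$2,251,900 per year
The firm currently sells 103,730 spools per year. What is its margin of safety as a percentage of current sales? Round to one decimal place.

Unit CM = price − variable cost = R$258.63 − R$189.16 = R$69.47. Break-even units = R$2,251,900 ÷ R$69.47 = 32,415.43; break-even revenue = 32,415.43 × R$258.63 = R$8,383,602.95.
Actual sales revenue = 103,730 × R$258.63 = R$26,827,689.90.
Margin of safety = (R$26,827,689.90 − R$8,383,602.95) ÷ R$26,827,689.90 = 68.8%.

68.8%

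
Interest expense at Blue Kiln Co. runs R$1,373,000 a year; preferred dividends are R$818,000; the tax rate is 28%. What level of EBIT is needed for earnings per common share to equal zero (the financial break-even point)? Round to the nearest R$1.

Preferred dividends are paid after tax, so their pre-tax equivalent is R$818,000 ÷ (1 − 0.28) = R$1,136,111.11.
EPS = 0 when EBIT covers interest plus the pre-tax preferred burden: R$1,373,000 + R$1,136,111.11 = R$2,509,111.11.

R$2,509,111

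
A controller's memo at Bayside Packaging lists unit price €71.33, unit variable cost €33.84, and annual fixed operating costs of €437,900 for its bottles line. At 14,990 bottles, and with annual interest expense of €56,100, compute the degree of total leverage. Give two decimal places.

Total contribution margin = 14,990 × €37.49 = €561,975.10.
EBIT = €561,975.10 − €437,900 = €124,075.10. Interest = €56,100.00, so EBIT − I = €67,975.10.
Degree of total leverage = total CM / (EBIT − interest) = €561,975.10 / €67,975.10 = 8.2674.

8.27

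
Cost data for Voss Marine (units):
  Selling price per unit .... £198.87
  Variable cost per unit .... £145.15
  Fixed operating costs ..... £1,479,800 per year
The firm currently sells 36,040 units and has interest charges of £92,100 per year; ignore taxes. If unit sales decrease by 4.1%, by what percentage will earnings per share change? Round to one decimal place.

Total contribution margin = 36,040 × £53.72 = £1,936,068.80.
Subtracting fixed costs: EBIT = £1,936,068.80 − £1,479,800 = £456,268.80.
After interest of £92,100.00, pre-tax earnings = £364,168.80.
DCL = total CM / (EBIT − I) = £1,936,068.80 / £364,168.80 = 5.3164.
%ΔEPS = DCL × %ΔSales = 5.3164 × -4.1% = -21.8%.

-21.8%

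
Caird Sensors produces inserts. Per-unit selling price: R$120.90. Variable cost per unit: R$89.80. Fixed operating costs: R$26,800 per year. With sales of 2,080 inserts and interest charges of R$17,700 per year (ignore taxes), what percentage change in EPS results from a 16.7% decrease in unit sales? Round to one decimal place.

Total contribution margin = 2,080 × R$31.10 = R$64,688.00.
Subtracting fixed costs: EBIT = R$64,688.00 − R$26,800 = R$37,888.00.
Interest = R$17,700.00, so EBIT − I = R$20,188.00.
DCL = total CM / (EBIT − I) = R$64,688.00 / R$20,188.00 = 3.2043.
%ΔEPS = DCL × %ΔSales = 3.2043 × -16.7% = -53.5%.

-53.5%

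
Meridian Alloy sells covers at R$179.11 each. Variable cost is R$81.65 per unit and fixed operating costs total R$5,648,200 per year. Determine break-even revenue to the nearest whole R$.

R$10,380,147

Contribution margin per unit = R$179.11 − R$81.65 = R$97.46, a CM ratio of R$97.46 ÷ R$179.11 = 0.5441.
Break-even revenue = fixed costs × price ÷ CM = R$5,648,200 × R$179.11 ÷ R$97.46 = R$10,380,147.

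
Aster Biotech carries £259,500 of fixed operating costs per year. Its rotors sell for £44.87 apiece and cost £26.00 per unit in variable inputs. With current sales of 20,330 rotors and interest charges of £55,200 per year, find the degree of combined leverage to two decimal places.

5.57

Contribution at this volume is 20,330 × £18.87 = £383,627.10.
EBIT = £383,627.10 − £259,500 = £124,127.10. Interest = £55,200.00, so EBIT − I = £68,927.10.
Degree of total leverage = total CM / (EBIT − interest) = £383,627.10 / £68,927.10 = 5.5657.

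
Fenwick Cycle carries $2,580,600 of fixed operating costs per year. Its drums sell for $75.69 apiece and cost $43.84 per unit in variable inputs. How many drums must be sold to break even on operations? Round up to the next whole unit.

81,024 drums

Contribution margin per unit = $75.69 − $43.84 = $31.85.
Break-even Q = $2,580,600 / $31.85 = 81,023.55 → 81,024 drums.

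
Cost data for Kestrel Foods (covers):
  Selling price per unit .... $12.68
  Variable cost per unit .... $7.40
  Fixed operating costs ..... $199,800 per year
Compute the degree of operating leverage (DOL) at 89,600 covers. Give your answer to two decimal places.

1.73

At 89,600 units, contribution = 89,600 × $5.28 = $473,088.00.
Subtracting fixed costs: EBIT = $473,088.00 − $199,800 = $273,288.00.
DOL = contribution ÷ EBIT = $473,088.00 ÷ $273,288.00 = 1.7311.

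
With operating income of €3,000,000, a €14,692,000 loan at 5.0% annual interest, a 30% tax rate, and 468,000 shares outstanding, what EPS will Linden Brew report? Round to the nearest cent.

€3.39

Pre-tax income = €3,000,000 − €734,600.00 = €2,265,400.00.
Net income = €2,265,400.00 × (1 − 0.30) = €1,585,780.00.
EPS = €1,585,780.00 ÷ 468,000 = €3.39.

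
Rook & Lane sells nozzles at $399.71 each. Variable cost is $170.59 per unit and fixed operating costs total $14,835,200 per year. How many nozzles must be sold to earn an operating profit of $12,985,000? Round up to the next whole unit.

Unit CM = price − variable cost = $399.71 − $170.59 = $229.12.
Required volume = (fixed costs + target profit) ÷ CM = ($14,835,200 + $12,985,000) ÷ $229.12 = 121,421.96, so 121,422 nozzles.

121,422 nozzles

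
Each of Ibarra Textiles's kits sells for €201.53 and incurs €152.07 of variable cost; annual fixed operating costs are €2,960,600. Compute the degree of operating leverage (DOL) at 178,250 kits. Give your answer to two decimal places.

1.51

Contribution at this volume is 178,250 × €49.46 = €8,816,245.00.
EBIT = €8,816,245.00 − €2,960,600 = €5,855,645.00.
So DOL = total CM / EBIT = €8,816,245.00 / €5,855,645.00 = 1.5056.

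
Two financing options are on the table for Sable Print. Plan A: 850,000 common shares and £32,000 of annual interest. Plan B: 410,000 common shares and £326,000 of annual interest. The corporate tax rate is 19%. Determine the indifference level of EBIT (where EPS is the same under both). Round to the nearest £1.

At indifference, (EBIT − 32,000)(1 − t)/850,000 = (EBIT − 326,000)(1 − t)/410,000.
Cancelling (1 − t) and cross-multiplying: 410,000·(EBIT − 32,000) = 850,000·(EBIT − 326,000).
EBIT × (850,000 − 410,000) = 326,000 × 850,000 − 32,000 × 410,000 = 263,980,000,000, so EBIT = 263,980,000,000 ÷ 440,000 = 599,954.55.

£599,955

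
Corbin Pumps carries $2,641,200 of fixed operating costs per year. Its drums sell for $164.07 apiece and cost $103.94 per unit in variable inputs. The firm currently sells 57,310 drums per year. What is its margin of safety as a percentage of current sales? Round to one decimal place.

23.4%

Each unit contributes $164.07 − $103.94 = $60.13. Break-even units = $2,641,200 ÷ $60.13 = 43,924.83; break-even revenue = 43,924.83 × $164.07 = $7,206,746.78.
Current sales = 57,310 × $164.07 = $9,402,851.70.
Margin of safety = ($9,402,851.70 − $7,206,746.78) ÷ $9,402,851.70 = 23.4%.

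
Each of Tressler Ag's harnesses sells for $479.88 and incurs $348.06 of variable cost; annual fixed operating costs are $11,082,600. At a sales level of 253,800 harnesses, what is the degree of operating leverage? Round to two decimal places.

Contribution at this volume is 253,800 × $131.82 = $33,455,916.00.
Subtracting fixed costs: EBIT = $33,455,916.00 − $11,082,600 = $22,373,316.00.
DOL = contribution ÷ EBIT = $33,455,916.00 ÷ $22,373,316.00 = 1.4953.

1.50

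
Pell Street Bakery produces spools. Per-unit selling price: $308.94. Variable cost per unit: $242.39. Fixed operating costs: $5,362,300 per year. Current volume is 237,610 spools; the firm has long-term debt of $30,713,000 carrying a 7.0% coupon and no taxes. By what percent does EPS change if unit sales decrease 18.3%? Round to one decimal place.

-34.9%

At 237,610 units, contribution = 237,610 × $66.55 = $15,812,945.50.
EBIT = $15,812,945.50 − $5,362,300 = $10,450,645.50.
Interest = $2,149,910.00, so EBIT − I = $8,300,735.50.
DCL = total CM / (EBIT − I) = $15,812,945.50 / $8,300,735.50 = 1.9050.
EPS therefore changes by 1.9050 × (-18.3%) = -34.9%.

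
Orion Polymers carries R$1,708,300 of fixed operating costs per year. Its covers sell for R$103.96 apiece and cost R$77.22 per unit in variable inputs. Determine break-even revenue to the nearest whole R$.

R$6,641,543

CM per unit = R$103.96 − R$77.22 = R$26.74; CM ratio = R$26.74 / R$103.96 = 0.2572.
Break-even sales = FC ÷ CM ratio = R$1,708,300 × R$103.96 / R$26.74 = R$6,641,543.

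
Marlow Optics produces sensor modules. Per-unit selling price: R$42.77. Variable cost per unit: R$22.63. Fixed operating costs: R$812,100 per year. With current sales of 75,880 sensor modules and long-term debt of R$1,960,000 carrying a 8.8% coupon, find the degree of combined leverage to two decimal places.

2.81

Contribution at this volume is 75,880 × R$20.14 = R$1,528,223.20.
Operating income = contribution − fixed costs = R$1,528,223.20 − R$812,100 = R$716,123.20. Interest = R$172,480.00.
DOL = R$1,528,223.20 ÷ R$716,123.20 = 2.1340; DFL = R$716,123.20 ÷ R$543,643.20 = 1.3173.
DCL = DOL × DFL = 2.1340 × 1.3173 = 2.8111.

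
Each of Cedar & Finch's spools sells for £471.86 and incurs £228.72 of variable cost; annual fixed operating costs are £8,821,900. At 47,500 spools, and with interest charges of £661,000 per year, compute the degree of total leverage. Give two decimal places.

5.59

Contribution at this volume is 47,500 × £243.14 = £11,549,150.00.
Subtracting fixed costs: EBIT = £11,549,150.00 − £8,821,900 = £2,727,250.00. Interest = £661,000.00, so EBIT − I = £2,066,250.00.
Degree of total leverage = total CM / (EBIT − interest) = £11,549,150.00 / £2,066,250.00 = 5.5894.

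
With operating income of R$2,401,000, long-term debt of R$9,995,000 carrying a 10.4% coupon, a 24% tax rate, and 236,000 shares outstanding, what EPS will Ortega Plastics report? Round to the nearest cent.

R$4.38

Interest = R$1,039,480.00, so EBT = R$2,401,000 − R$1,039,480.00 = R$1,361,520.00.
Net income = R$1,361,520.00 × (1 − 0.24) = R$1,034,755.20.
EPS = R$1,034,755.20 ÷ 236,000 = R$4.38.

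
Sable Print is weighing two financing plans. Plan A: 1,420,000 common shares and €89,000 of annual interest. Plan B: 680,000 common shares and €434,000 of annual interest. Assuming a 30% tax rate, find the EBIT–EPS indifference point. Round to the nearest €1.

€751,027

Set EPS_A = EPS_B: (EBIT − €89,000)(1 − 0.30) ÷ 1,420,000 = (EBIT − €434,000)(1 − 0.30) ÷ 680,000.
The (1 − t) factor cancels: (EBIT − 89,000) × 680,000 = (EBIT − 434,000) × 1,420,000.
Solving, EBIT = (434,000·1,420,000 − 89,000·680,000) / (1,420,000 − 680,000) = 555,760,000,000 / 740,000 = 751,027.03.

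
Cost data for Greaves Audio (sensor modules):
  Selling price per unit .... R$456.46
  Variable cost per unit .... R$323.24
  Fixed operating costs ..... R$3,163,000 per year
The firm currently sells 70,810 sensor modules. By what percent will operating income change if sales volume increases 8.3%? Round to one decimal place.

Total contribution margin = 70,810 × R$133.22 = R$9,433,308.20.
EBIT = R$9,433,308.20 − R$3,163,000 = R$6,270,308.20.
Degree of operating leverage = R$9,433,308.20 / R$6,270,308.20 = 1.5044.
So EBIT moves 1.5044 × (+8.3%) = +12.5%.

+12.5%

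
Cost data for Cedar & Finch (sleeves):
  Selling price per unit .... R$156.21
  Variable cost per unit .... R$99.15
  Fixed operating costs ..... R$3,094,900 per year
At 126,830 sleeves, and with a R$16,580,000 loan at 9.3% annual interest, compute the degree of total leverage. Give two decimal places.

2.78

Contribution at this volume is 126,830 × R$57.06 = R$7,236,919.80.
Operating income = contribution − fixed costs = R$7,236,919.80 − R$3,094,900 = R$4,142,019.80. Interest = R$1,541,940.00.
DOL = R$7,236,919.80 ÷ R$4,142,019.80 = 1.7472; DFL = R$4,142,019.80 ÷ R$2,600,079.80 = 1.5930.
DCL = DOL × DFL = 1.7472 × 1.5930 = 2.7833.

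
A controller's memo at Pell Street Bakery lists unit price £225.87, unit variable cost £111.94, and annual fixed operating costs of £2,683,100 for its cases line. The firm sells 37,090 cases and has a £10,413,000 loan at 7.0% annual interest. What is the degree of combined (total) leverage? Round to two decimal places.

5.19

Contribution at this volume is 37,090 × £113.93 = £4,225,663.70.
Operating income = contribution − fixed costs = £4,225,663.70 − £2,683,100 = £1,542,563.70. Interest = £728,910.00.
DOL = £4,225,663.70 ÷ £1,542,563.70 = 2.7394; DFL = £1,542,563.70 ÷ £813,653.70 = 1.8958.
Combined leverage = 2.7394 × 1.8958 = 5.1934.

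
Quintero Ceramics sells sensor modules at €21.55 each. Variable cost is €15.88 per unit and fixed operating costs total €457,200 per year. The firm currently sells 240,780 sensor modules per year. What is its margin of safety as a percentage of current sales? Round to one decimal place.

66.5%

Each unit contributes €21.55 − €15.88 = €5.67. Break-even units = €457,200 ÷ €5.67 = 80,634.92; break-even revenue = 80,634.92 × €21.55 = €1,737,682.54.
Actual sales revenue = 240,780 × €21.55 = €5,188,809.00.
Margin of safety = (€5,188,809.00 − €1,737,682.54) ÷ €5,188,809.00 = 66.5%.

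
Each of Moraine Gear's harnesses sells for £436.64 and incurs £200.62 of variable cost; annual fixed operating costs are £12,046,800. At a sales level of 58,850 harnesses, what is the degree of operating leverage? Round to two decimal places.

Contribution at this volume is 58,850 × £236.02 = £13,889,777.00.
Operating income = contribution − fixed costs = £13,889,777.00 − £12,046,800 = £1,842,977.00.
Degree of operating leverage = £13,889,777.00 / £1,842,977.00 = 7.5366.

7.54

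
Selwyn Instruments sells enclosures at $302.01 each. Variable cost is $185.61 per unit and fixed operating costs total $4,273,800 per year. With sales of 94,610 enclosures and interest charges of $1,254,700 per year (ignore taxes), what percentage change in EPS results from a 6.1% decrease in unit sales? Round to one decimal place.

-12.2%

Total contribution margin = 94,610 × $116.40 = $11,012,604.00.
EBIT = $11,012,604.00 − $4,273,800 = $6,738,804.00.
Interest = $1,254,700.00, so EBIT − I = $5,484,104.00.
DCL = total CM / (EBIT − I) = $11,012,604.00 / $5,484,104.00 = 2.0081.
EPS therefore changes by 2.0081 × (-6.1%) = -12.2%.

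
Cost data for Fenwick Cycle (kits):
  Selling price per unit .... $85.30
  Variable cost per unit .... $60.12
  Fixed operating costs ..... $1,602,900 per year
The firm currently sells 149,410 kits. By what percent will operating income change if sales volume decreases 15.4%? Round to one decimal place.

Contribution at this volume is 149,410 × $25.18 = $3,762,143.80.
EBIT = $3,762,143.80 − $1,602,900 = $2,159,243.80.
DOL = contribution ÷ EBIT = $3,762,143.80 ÷ $2,159,243.80 = 1.7423.
Operating income changes by 1.7423 × -15.4% = -26.8%.

-26.8%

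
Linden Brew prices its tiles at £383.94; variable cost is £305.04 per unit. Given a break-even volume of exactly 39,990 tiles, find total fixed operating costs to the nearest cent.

Unit CM = price − variable cost = £383.94 − £305.04 = £78.90.
Fixed costs = break-even units × CM = 39,990 × £78.90 = £3,155,211.00.

£3,155,211.00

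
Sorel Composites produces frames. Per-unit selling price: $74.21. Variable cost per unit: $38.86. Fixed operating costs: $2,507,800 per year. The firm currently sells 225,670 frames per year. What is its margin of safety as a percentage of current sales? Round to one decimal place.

Contribution margin per unit = $74.21 − $38.86 = $35.35. Break-even units = $2,507,800 ÷ $35.35 = 70,942.01; break-even revenue = 70,942.01 × $74.21 = $5,264,606.45.
Actual sales revenue = 225,670 × $74.21 = $16,746,970.70.
Margin of safety = ($16,746,970.70 − $5,264,606.45) ÷ $16,746,970.70 = 68.6%.

68.6%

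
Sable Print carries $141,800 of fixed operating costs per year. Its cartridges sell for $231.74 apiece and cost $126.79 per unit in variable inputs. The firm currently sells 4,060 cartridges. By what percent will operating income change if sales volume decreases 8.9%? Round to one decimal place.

-13.3%

At 4,060 units, contribution = 4,060 × $104.95 = $426,097.00.
EBIT = $426,097.00 − $141,800 = $284,297.00.
Degree of operating leverage = $426,097.00 / $284,297.00 = 1.4988.
So EBIT moves 1.4988 × (-8.9%) = -13.3%.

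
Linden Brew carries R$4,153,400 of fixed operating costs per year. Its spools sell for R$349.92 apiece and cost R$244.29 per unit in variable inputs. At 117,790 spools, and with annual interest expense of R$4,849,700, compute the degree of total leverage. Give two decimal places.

Total contribution margin = 117,790 × R$105.63 = R$12,442,157.70.
Subtracting fixed costs: EBIT = R$12,442,157.70 − R$4,153,400 = R$8,288,757.70. Interest = R$4,849,700.00, so EBIT − I = R$3,439,057.70.
Degree of total leverage = total CM / (EBIT − interest) = R$12,442,157.70 / R$3,439,057.70 = 3.6179.

3.62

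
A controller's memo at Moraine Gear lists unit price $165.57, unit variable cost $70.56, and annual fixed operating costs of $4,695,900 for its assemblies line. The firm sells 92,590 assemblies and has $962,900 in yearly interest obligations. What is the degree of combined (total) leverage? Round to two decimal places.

Total contribution margin = 92,590 × $95.01 = $8,796,975.90.
Subtracting fixed costs: EBIT = $8,796,975.90 − $4,695,900 = $4,101,075.90. Interest = $962,900.00.
DOL = $8,796,975.90 ÷ $4,101,075.90 = 2.1450; DFL = $4,101,075.90 ÷ $3,138,175.90 = 1.3068.
DCL = DOL × DFL = 2.1450 × 1.3068 = 2.8031.

2.80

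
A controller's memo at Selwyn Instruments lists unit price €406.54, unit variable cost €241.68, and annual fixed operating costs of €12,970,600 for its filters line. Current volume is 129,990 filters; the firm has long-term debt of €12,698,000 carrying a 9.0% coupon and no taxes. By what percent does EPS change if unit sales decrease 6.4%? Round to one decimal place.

At 129,990 units, contribution = 129,990 × €164.86 = €21,430,151.40.
Operating income = contribution − fixed costs = €21,430,151.40 − €12,970,600 = €8,459,551.40.
After interest of €1,142,820.00, pre-tax earnings = €7,316,731.40.
Degree of combined leverage = contribution ÷ (EBIT − I) = €21,430,151.40 ÷ €7,316,731.40 = 2.9289.
%ΔEPS = DCL × %ΔSales = 2.9289 × -6.4% = -18.7%.

-18.7%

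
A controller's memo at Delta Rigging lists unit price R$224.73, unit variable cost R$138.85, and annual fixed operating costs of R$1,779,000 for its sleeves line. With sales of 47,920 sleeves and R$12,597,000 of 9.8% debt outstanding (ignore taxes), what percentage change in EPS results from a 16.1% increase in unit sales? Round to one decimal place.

+60.1%

Contribution at this volume is 47,920 × R$85.88 = R$4,115,369.60.
Operating income = contribution − fixed costs = R$4,115,369.60 − R$1,779,000 = R$2,336,369.60.
Interest = R$1,234,506.00, so EBIT − I = R$1,101,863.60.
DCL = total CM / (EBIT − I) = R$4,115,369.60 / R$1,101,863.60 = 3.7349.
EPS therefore changes by 3.7349 × (+16.1%) = +60.1%.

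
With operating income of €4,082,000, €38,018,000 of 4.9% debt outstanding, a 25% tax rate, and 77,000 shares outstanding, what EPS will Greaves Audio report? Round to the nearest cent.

€21.61

Interest = €1,862,882.00, so EBT = €4,082,000 − €1,862,882.00 = €2,219,118.00.
Net income = €2,219,118.00 × (1 − 0.25) = €1,664,338.50.
EPS = €1,664,338.50 ÷ 77,000 = €21.61.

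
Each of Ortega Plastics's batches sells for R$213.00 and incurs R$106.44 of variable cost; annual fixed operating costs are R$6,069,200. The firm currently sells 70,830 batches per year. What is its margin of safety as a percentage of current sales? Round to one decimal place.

Unit CM = price − variable cost = R$213.00 − R$106.44 = R$106.56. Break-even units = R$6,069,200 ÷ R$106.56 = 56,955.71; break-even revenue = 56,955.71 × R$213.00 = R$12,131,565.32.
Actual sales revenue = 70,830 × R$213.00 = R$15,086,790.00.
Margin of safety = (R$15,086,790.00 − R$12,131,565.32) ÷ R$15,086,790.00 = 19.6%.

19.6%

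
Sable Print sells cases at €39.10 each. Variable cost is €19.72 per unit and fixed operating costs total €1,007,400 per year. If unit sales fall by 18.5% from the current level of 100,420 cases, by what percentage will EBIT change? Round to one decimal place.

-38.4%

Total contribution margin = 100,420 × €19.38 = €1,946,139.60.
Operating income = contribution − fixed costs = €1,946,139.60 − €1,007,400 = €938,739.60.
Degree of operating leverage = €1,946,139.60 / €938,739.60 = 2.0731.
%ΔEBIT = DOL × %ΔSales = 2.0731 × -18.5% = -38.4%.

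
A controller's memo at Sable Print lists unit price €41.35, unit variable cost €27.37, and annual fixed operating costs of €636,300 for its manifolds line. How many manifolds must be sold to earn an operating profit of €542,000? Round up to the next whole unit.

84,285 manifolds

Unit CM = price − variable cost = €41.35 − €27.37 = €13.98.
Need Q such that Q × €13.98 − €636,300 = €542,000, i.e. Q = €1,178,300 / €13.98 = 84,284.69 → 84,285.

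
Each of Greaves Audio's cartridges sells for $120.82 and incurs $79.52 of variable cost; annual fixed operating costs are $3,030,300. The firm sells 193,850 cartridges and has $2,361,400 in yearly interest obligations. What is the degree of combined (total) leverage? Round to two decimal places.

3.06

Total contribution margin = 193,850 × $41.30 = $8,006,005.00.
EBIT = $8,006,005.00 − $3,030,300 = $4,975,705.00. Interest = $2,361,400.00, so EBIT − I = $2,614,305.00.
Degree of total leverage = total CM / (EBIT − interest) = $8,006,005.00 / $2,614,305.00 = 3.0624.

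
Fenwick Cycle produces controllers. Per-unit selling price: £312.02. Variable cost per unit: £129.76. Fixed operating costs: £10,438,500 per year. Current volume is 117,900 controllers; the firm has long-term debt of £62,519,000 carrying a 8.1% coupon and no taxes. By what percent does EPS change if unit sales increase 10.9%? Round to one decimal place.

+39.1%

Contribution at this volume is 117,900 × £182.26 = £21,488,454.00.
EBIT = £21,488,454.00 − £10,438,500 = £11,049,954.00.
After interest of £5,064,039.00, pre-tax earnings = £5,985,915.00.
Degree of combined leverage = contribution ÷ (EBIT − I) = £21,488,454.00 ÷ £5,985,915.00 = 3.5898.
EPS therefore changes by 3.5898 × (+10.9%) = +39.1%.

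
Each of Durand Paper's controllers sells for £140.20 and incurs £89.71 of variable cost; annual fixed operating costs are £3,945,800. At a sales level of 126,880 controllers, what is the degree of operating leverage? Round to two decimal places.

2.60

At 126,880 units, contribution = 126,880 × £50.49 = £6,406,171.20.
EBIT = £6,406,171.20 − £3,945,800 = £2,460,371.20.
DOL = contribution ÷ EBIT = £6,406,171.20 ÷ £2,460,371.20 = 2.6037.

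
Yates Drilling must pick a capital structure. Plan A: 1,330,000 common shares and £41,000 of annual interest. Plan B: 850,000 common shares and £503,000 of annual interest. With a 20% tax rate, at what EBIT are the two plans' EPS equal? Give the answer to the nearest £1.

At indifference, (EBIT − 41,000)(1 − t)/1,330,000 = (EBIT − 503,000)(1 − t)/850,000.
Cancelling (1 − t) and cross-multiplying: 850,000·(EBIT − 41,000) = 1,330,000·(EBIT − 503,000).
Solving, EBIT = (503,000·1,330,000 − 41,000·850,000) / (1,330,000 − 850,000) = 634,140,000,000 / 480,000 = 1,321,125.00.

£1,321,125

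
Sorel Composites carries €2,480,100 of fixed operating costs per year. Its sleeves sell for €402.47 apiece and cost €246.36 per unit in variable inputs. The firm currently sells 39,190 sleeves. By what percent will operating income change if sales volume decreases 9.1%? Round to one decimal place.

-15.3%

Contribution at this volume is 39,190 × €156.11 = €6,117,950.90.
Subtracting fixed costs: EBIT = €6,117,950.90 − €2,480,100 = €3,637,850.90.
DOL = contribution ÷ EBIT = €6,117,950.90 ÷ €3,637,850.90 = 1.6817.
Operating income changes by 1.6817 × -9.1% = -15.3%.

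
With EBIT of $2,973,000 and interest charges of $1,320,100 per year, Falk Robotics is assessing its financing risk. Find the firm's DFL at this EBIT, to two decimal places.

Interest = $1,320,100.00.
DFL = EBIT ÷ (EBIT − I) = $2,973,000 ÷ ($2,973,000 − $1,320,100.00) = $2,973,000 ÷ $1,652,900.00 = 1.7987.

1.80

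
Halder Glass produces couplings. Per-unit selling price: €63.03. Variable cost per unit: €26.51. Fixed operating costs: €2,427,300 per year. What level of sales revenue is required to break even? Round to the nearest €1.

€4,189,286

CM per unit = €63.03 − €26.51 = €36.52; CM ratio = €36.52 / €63.03 = 0.5794.
Break-even sales = FC ÷ CM ratio = €2,427,300 × €63.03 / €36.52 = €4,189,286.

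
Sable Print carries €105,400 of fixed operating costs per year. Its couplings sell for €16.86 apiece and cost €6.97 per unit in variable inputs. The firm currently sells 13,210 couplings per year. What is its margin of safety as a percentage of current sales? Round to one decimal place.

Contribution margin per unit = €16.86 − €6.97 = €9.89. Break-even units = €105,400 ÷ €9.89 = 10,657.23; break-even revenue = 10,657.23 × €16.86 = €179,680.89.
Current sales = 13,210 × €16.86 = €222,720.60.
Margin of safety = (€222,720.60 − €179,680.89) ÷ €222,720.60 = 19.3%.

19.3%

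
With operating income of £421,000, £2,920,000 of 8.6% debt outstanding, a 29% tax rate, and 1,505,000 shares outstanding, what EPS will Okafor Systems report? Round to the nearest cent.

£0.08

Pre-tax income = £421,000 − £251,120.00 = £169,880.00.
After tax at 29%: net income = £169,880.00 × 0.71 = £120,614.80.
EPS = £120,614.80 ÷ 1,505,000 = £0.08.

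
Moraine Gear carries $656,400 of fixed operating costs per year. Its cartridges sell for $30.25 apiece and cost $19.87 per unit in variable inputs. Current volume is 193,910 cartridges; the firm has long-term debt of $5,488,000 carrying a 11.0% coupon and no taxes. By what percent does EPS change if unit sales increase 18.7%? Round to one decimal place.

+50.0%

At 193,910 units, contribution = 193,910 × $10.38 = $2,012,785.80.
Subtracting fixed costs: EBIT = $2,012,785.80 − $656,400 = $1,356,385.80.
After interest of $603,680.00, pre-tax earnings = $752,705.80.
DCL = total CM / (EBIT − I) = $2,012,785.80 / $752,705.80 = 2.6741.
%ΔEPS = DCL × %ΔSales = 2.6741 × +18.7% = +50.0%.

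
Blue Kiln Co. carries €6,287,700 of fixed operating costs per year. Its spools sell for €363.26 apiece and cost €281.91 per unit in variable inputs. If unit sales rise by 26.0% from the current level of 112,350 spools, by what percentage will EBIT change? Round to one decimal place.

Total contribution margin = 112,350 × €81.35 = €9,139,672.50.
Subtracting fixed costs: EBIT = €9,139,672.50 − €6,287,700 = €2,851,972.50.
So DOL = total CM / EBIT = €9,139,672.50 / €2,851,972.50 = 3.2047.
%ΔEBIT = DOL × %ΔSales = 3.2047 × +26.0% = +83.3%.

+83.3%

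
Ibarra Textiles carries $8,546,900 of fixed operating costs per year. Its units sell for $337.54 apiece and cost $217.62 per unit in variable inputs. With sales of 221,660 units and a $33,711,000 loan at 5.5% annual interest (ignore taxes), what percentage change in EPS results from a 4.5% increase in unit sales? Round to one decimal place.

+7.4%

Total contribution margin = 221,660 × $119.92 = $26,581,467.20.
EBIT = $26,581,467.20 − $8,546,900 = $18,034,567.20.
After interest of $1,854,105.00, pre-tax earnings = $16,180,462.20.
DCL = total CM / (EBIT − I) = $26,581,467.20 / $16,180,462.20 = 1.6428.
EPS therefore changes by 1.6428 × (+4.5%) = +7.4%.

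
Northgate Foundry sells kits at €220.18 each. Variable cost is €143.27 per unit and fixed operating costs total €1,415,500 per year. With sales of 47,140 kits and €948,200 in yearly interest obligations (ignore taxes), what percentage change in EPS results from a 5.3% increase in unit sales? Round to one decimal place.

+15.2%

Contribution at this volume is 47,140 × €76.91 = €3,625,537.40.
Subtracting fixed costs: EBIT = €3,625,537.40 − €1,415,500 = €2,210,037.40.
After interest of €948,200.00, pre-tax earnings = €1,261,837.40.
Degree of combined leverage = contribution ÷ (EBIT − I) = €3,625,537.40 ÷ €1,261,837.40 = 2.8732.
%ΔEPS = DCL × %ΔSales = 2.8732 × +5.3% = +15.2%.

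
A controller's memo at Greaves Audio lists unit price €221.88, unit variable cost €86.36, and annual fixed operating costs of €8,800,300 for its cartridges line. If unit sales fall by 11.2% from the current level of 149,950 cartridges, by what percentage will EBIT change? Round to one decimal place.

-19.8%

At 149,950 units, contribution = 149,950 × €135.52 = €20,321,224.00.
Operating income = contribution − fixed costs = €20,321,224.00 − €8,800,300 = €11,520,924.00.
Degree of operating leverage = €20,321,224.00 / €11,520,924.00 = 1.7639.
Operating income changes by 1.7639 × -11.2% = -19.8%.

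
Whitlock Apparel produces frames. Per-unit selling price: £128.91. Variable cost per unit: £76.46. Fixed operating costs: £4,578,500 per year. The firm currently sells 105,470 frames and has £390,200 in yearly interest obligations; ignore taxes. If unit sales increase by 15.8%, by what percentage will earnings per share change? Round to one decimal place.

Total contribution margin = 105,470 × £52.45 = £5,531,901.50.
Subtracting fixed costs: EBIT = £5,531,901.50 − £4,578,500 = £953,401.50.
Interest = £390,200.00, so EBIT − I = £563,201.50.
DCL = total CM / (EBIT − I) = £5,531,901.50 / £563,201.50 = 9.8222.
EPS therefore changes by 9.8222 × (+15.8%) = +155.2%.

+155.2%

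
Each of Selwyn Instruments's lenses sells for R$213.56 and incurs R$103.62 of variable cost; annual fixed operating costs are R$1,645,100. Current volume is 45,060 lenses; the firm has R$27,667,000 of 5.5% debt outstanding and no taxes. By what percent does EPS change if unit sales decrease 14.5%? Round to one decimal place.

-40.2%

Total contribution margin = 45,060 × R$109.94 = R$4,953,896.40.
Operating income = contribution − fixed costs = R$4,953,896.40 − R$1,645,100 = R$3,308,796.40.
Interest = R$1,521,685.00, so EBIT − I = R$1,787,111.40.
Degree of combined leverage = contribution ÷ (EBIT − I) = R$4,953,896.40 ÷ R$1,787,111.40 = 2.7720.
EPS therefore changes by 2.7720 × (-14.5%) = -40.2%.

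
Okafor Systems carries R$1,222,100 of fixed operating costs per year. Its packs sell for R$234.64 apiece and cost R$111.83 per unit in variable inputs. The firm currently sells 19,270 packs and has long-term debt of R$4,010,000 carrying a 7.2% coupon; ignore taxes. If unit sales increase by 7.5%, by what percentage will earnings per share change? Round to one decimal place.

At 19,270 units, contribution = 19,270 × R$122.81 = R$2,366,548.70.
EBIT = R$2,366,548.70 − R$1,222,100 = R$1,144,448.70.
After interest of R$288,720.00, pre-tax earnings = R$855,728.70.
Degree of combined leverage = contribution ÷ (EBIT − I) = R$2,366,548.70 ÷ R$855,728.70 = 2.7655.
%ΔEPS = DCL × %ΔSales = 2.7655 × +7.5% = +20.7%.

+20.7%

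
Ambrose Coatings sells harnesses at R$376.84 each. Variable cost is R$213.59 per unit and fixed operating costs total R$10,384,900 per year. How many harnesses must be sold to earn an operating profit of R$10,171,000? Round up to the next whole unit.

Each unit contributes R$376.84 − R$213.59 = R$163.25.
Need Q such that Q × R$163.25 − R$10,384,900 = R$10,171,000, i.e. Q = R$20,555,900 / R$163.25 = 125,916.69 → 125,917.

125,917 harnesses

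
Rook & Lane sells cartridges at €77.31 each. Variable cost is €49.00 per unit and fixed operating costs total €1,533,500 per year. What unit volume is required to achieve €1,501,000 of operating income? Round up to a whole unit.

Unit CM = price − variable cost = €77.31 − €49.00 = €28.31.
Required volume = (fixed costs + target profit) ÷ CM = (€1,533,500 + €1,501,000) ÷ €28.31 = 107,188.27, so 107,189 cartridges.

107,189 cartridges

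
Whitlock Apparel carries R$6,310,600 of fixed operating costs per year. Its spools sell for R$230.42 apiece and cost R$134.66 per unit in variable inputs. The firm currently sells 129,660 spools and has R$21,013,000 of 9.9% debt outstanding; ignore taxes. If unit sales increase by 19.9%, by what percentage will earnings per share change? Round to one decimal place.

Contribution at this volume is 129,660 × R$95.76 = R$12,416,241.60.
Operating income = contribution − fixed costs = R$12,416,241.60 − R$6,310,600 = R$6,105,641.60.
Interest = R$2,080,287.00, so EBIT − I = R$4,025,354.60.
Degree of combined leverage = contribution ÷ (EBIT − I) = R$12,416,241.60 ÷ R$4,025,354.60 = 3.0845.
EPS therefore changes by 3.0845 × (+19.9%) = +61.4%.

+61.4%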